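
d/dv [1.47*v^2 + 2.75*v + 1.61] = 2.94*v + 2.75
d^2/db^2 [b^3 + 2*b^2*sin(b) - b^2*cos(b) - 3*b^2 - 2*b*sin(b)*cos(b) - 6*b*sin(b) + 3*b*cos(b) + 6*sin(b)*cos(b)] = -2*b^2*sin(b) + b^2*cos(b) + 10*b*sin(b) + 4*b*sin(2*b) + 5*b*cos(b) + 6*b - 2*sin(b) - 12*sin(2*b) - 14*cos(b) - 4*cos(2*b) - 6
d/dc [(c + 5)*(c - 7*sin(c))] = c - (c + 5)*(7*cos(c) - 1) - 7*sin(c)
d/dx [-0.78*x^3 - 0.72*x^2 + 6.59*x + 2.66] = -2.34*x^2 - 1.44*x + 6.59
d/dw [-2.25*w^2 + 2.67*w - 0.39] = 2.67 - 4.5*w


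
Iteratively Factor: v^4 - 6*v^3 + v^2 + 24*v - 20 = (v + 2)*(v^3 - 8*v^2 + 17*v - 10) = (v - 5)*(v + 2)*(v^2 - 3*v + 2) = (v - 5)*(v - 2)*(v + 2)*(v - 1)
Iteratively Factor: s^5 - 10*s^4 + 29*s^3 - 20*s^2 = (s)*(s^4 - 10*s^3 + 29*s^2 - 20*s) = s*(s - 5)*(s^3 - 5*s^2 + 4*s) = s*(s - 5)*(s - 4)*(s^2 - s) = s^2*(s - 5)*(s - 4)*(s - 1)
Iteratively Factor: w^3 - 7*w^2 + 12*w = (w)*(w^2 - 7*w + 12) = w*(w - 4)*(w - 3)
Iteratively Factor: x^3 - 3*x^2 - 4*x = (x + 1)*(x^2 - 4*x) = x*(x + 1)*(x - 4)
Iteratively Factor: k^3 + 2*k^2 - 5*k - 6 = (k + 1)*(k^2 + k - 6) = (k + 1)*(k + 3)*(k - 2)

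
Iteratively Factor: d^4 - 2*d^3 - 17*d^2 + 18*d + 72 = (d + 2)*(d^3 - 4*d^2 - 9*d + 36) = (d - 4)*(d + 2)*(d^2 - 9) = (d - 4)*(d - 3)*(d + 2)*(d + 3)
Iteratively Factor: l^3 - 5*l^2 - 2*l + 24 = (l - 4)*(l^2 - l - 6) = (l - 4)*(l - 3)*(l + 2)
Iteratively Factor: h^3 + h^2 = (h + 1)*(h^2) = h*(h + 1)*(h)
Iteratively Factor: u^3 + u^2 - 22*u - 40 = (u + 2)*(u^2 - u - 20) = (u + 2)*(u + 4)*(u - 5)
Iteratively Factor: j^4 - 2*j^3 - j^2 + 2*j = (j - 2)*(j^3 - j) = (j - 2)*(j + 1)*(j^2 - j) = j*(j - 2)*(j + 1)*(j - 1)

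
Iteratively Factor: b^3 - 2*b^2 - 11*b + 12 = (b - 4)*(b^2 + 2*b - 3) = (b - 4)*(b + 3)*(b - 1)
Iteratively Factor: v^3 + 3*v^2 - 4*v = (v + 4)*(v^2 - v) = v*(v + 4)*(v - 1)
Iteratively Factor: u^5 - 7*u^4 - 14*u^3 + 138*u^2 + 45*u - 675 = (u - 3)*(u^4 - 4*u^3 - 26*u^2 + 60*u + 225) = (u - 3)*(u + 3)*(u^3 - 7*u^2 - 5*u + 75) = (u - 5)*(u - 3)*(u + 3)*(u^2 - 2*u - 15) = (u - 5)^2*(u - 3)*(u + 3)*(u + 3)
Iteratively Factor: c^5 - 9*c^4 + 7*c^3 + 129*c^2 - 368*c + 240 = (c + 4)*(c^4 - 13*c^3 + 59*c^2 - 107*c + 60) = (c - 3)*(c + 4)*(c^3 - 10*c^2 + 29*c - 20) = (c - 4)*(c - 3)*(c + 4)*(c^2 - 6*c + 5) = (c - 4)*(c - 3)*(c - 1)*(c + 4)*(c - 5)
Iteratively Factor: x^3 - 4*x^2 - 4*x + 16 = (x + 2)*(x^2 - 6*x + 8) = (x - 4)*(x + 2)*(x - 2)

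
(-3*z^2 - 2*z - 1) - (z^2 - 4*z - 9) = -4*z^2 + 2*z + 8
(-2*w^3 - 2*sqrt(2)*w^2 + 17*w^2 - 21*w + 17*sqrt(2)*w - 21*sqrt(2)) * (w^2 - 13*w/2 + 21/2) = -2*w^5 - 2*sqrt(2)*w^4 + 30*w^4 - 305*w^3/2 + 30*sqrt(2)*w^3 - 305*sqrt(2)*w^2/2 + 315*w^2 - 441*w/2 + 315*sqrt(2)*w - 441*sqrt(2)/2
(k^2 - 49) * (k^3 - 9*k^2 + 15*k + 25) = k^5 - 9*k^4 - 34*k^3 + 466*k^2 - 735*k - 1225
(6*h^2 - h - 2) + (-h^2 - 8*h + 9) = 5*h^2 - 9*h + 7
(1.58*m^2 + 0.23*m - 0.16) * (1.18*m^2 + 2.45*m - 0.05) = 1.8644*m^4 + 4.1424*m^3 + 0.2957*m^2 - 0.4035*m + 0.008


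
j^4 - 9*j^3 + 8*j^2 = j^2*(j - 8)*(j - 1)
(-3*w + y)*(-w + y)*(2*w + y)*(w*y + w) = 6*w^4*y + 6*w^4 - 5*w^3*y^2 - 5*w^3*y - 2*w^2*y^3 - 2*w^2*y^2 + w*y^4 + w*y^3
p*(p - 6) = p^2 - 6*p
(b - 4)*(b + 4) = b^2 - 16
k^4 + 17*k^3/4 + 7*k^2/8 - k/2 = k*(k - 1/4)*(k + 1/2)*(k + 4)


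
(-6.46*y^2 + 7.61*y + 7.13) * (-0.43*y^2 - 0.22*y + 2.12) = 2.7778*y^4 - 1.8511*y^3 - 18.4353*y^2 + 14.5646*y + 15.1156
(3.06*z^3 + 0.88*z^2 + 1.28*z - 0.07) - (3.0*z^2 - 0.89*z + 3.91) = 3.06*z^3 - 2.12*z^2 + 2.17*z - 3.98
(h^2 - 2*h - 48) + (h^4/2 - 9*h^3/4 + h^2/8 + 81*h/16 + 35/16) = h^4/2 - 9*h^3/4 + 9*h^2/8 + 49*h/16 - 733/16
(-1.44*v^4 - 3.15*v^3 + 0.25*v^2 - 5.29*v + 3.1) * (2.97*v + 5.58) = -4.2768*v^5 - 17.3907*v^4 - 16.8345*v^3 - 14.3163*v^2 - 20.3112*v + 17.298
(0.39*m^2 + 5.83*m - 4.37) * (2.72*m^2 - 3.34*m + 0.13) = 1.0608*m^4 + 14.555*m^3 - 31.3079*m^2 + 15.3537*m - 0.5681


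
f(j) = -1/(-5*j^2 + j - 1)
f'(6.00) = 0.00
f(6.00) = 0.01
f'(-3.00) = 0.01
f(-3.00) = 0.02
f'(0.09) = 0.11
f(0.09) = 1.05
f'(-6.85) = 0.00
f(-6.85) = 0.00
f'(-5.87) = 0.00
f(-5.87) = 0.01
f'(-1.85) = 0.05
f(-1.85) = 0.05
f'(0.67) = -0.86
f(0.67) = 0.39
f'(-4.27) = 0.00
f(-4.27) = 0.01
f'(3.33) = -0.01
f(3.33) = 0.02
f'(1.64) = -0.09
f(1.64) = 0.08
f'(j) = -(10*j - 1)/(-5*j^2 + j - 1)^2 = (1 - 10*j)/(5*j^2 - j + 1)^2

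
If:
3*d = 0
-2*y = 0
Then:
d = 0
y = 0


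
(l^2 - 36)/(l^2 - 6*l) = (l + 6)/l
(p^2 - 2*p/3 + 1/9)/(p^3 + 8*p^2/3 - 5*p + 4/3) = (p - 1/3)/(p^2 + 3*p - 4)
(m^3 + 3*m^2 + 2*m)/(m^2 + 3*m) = (m^2 + 3*m + 2)/(m + 3)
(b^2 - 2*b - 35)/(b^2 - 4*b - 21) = (b + 5)/(b + 3)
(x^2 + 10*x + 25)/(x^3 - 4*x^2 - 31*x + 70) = (x + 5)/(x^2 - 9*x + 14)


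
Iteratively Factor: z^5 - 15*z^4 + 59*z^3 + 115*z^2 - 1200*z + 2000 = (z - 5)*(z^4 - 10*z^3 + 9*z^2 + 160*z - 400) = (z - 5)^2*(z^3 - 5*z^2 - 16*z + 80) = (z - 5)^2*(z + 4)*(z^2 - 9*z + 20) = (z - 5)^3*(z + 4)*(z - 4)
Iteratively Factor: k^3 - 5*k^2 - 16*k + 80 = (k + 4)*(k^2 - 9*k + 20) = (k - 4)*(k + 4)*(k - 5)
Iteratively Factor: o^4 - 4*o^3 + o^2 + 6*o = (o - 2)*(o^3 - 2*o^2 - 3*o) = (o - 2)*(o + 1)*(o^2 - 3*o) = (o - 3)*(o - 2)*(o + 1)*(o)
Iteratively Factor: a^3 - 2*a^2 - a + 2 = (a + 1)*(a^2 - 3*a + 2) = (a - 2)*(a + 1)*(a - 1)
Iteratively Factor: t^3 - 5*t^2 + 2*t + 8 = (t - 2)*(t^2 - 3*t - 4) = (t - 4)*(t - 2)*(t + 1)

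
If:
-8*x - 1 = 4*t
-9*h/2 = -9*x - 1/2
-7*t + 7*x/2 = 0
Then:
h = -4/45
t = -1/20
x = -1/10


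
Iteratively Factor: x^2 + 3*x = (x + 3)*(x)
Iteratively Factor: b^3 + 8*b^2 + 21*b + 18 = (b + 3)*(b^2 + 5*b + 6) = (b + 2)*(b + 3)*(b + 3)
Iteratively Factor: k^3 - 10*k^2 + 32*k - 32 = (k - 4)*(k^2 - 6*k + 8) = (k - 4)*(k - 2)*(k - 4)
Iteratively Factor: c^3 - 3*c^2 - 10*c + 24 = (c + 3)*(c^2 - 6*c + 8) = (c - 4)*(c + 3)*(c - 2)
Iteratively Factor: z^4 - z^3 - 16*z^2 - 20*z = (z)*(z^3 - z^2 - 16*z - 20) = z*(z + 2)*(z^2 - 3*z - 10) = z*(z + 2)^2*(z - 5)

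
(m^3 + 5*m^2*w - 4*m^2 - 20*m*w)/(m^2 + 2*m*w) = (m^2 + 5*m*w - 4*m - 20*w)/(m + 2*w)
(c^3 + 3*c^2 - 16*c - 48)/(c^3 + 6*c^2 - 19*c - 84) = (c + 4)/(c + 7)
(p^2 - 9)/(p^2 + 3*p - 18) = (p + 3)/(p + 6)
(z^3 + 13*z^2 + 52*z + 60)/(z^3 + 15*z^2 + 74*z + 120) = (z + 2)/(z + 4)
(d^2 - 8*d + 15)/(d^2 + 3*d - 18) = (d - 5)/(d + 6)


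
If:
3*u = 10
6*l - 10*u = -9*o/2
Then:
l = 50/9 - 3*o/4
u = 10/3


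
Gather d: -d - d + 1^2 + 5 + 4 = 10 - 2*d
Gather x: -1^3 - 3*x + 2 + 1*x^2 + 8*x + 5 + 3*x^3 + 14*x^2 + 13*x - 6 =3*x^3 + 15*x^2 + 18*x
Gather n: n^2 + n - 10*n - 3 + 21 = n^2 - 9*n + 18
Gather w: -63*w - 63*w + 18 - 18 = -126*w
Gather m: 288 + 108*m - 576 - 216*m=-108*m - 288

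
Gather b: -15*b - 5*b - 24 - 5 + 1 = -20*b - 28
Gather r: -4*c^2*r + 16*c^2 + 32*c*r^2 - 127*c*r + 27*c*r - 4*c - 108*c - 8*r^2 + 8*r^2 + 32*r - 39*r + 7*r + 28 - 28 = 16*c^2 + 32*c*r^2 - 112*c + r*(-4*c^2 - 100*c)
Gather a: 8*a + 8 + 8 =8*a + 16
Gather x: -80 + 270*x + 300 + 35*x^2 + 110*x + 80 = 35*x^2 + 380*x + 300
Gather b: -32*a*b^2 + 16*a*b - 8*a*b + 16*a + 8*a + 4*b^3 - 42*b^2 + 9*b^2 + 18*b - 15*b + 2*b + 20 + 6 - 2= 24*a + 4*b^3 + b^2*(-32*a - 33) + b*(8*a + 5) + 24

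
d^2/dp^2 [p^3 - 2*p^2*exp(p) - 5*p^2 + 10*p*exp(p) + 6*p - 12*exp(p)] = -2*p^2*exp(p) + 2*p*exp(p) + 6*p + 4*exp(p) - 10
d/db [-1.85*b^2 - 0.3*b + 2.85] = -3.7*b - 0.3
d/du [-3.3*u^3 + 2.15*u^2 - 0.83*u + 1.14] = -9.9*u^2 + 4.3*u - 0.83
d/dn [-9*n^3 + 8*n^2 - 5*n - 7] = -27*n^2 + 16*n - 5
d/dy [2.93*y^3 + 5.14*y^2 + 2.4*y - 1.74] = 8.79*y^2 + 10.28*y + 2.4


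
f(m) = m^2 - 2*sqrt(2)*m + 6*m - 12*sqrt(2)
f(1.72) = -8.56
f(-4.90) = -8.50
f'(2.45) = 8.07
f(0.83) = -13.65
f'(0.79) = 4.75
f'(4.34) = 11.85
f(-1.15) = -19.30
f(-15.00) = 160.46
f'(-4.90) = -6.63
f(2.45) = -3.20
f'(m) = 2*m - 2*sqrt(2) + 6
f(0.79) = -13.84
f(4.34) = 15.63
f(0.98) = -12.90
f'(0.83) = 4.83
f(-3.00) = -17.49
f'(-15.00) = -26.83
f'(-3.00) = -2.83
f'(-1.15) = 0.87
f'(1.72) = 6.61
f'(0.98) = 5.13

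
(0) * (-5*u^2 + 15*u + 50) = 0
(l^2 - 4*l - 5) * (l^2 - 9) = l^4 - 4*l^3 - 14*l^2 + 36*l + 45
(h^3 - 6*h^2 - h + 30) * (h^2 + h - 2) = h^5 - 5*h^4 - 9*h^3 + 41*h^2 + 32*h - 60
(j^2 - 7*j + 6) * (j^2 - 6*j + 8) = j^4 - 13*j^3 + 56*j^2 - 92*j + 48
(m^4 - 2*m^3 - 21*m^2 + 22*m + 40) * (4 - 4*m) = -4*m^5 + 12*m^4 + 76*m^3 - 172*m^2 - 72*m + 160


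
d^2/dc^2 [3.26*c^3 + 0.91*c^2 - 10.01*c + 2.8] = 19.56*c + 1.82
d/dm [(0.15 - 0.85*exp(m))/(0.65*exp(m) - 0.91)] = 0.676*exp(m)/(0.65*exp(m) - 0.91)^2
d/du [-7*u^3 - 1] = -21*u^2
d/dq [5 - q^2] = -2*q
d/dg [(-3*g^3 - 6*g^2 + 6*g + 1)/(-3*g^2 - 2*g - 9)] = (9*g^4 + 12*g^3 + 111*g^2 + 114*g - 52)/(9*g^4 + 12*g^3 + 58*g^2 + 36*g + 81)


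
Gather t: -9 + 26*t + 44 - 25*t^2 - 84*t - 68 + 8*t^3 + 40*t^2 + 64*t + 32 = 8*t^3 + 15*t^2 + 6*t - 1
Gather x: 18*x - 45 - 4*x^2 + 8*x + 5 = -4*x^2 + 26*x - 40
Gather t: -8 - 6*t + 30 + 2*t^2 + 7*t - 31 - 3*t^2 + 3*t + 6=-t^2 + 4*t - 3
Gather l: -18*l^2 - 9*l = -18*l^2 - 9*l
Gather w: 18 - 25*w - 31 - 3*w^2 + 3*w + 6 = -3*w^2 - 22*w - 7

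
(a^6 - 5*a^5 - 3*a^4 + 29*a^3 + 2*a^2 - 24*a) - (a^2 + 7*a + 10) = a^6 - 5*a^5 - 3*a^4 + 29*a^3 + a^2 - 31*a - 10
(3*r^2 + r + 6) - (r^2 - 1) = 2*r^2 + r + 7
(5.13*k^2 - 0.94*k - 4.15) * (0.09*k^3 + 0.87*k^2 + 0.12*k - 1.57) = 0.4617*k^5 + 4.3785*k^4 - 0.5757*k^3 - 11.7774*k^2 + 0.9778*k + 6.5155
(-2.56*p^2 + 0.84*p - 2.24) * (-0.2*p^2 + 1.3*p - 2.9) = 0.512*p^4 - 3.496*p^3 + 8.964*p^2 - 5.348*p + 6.496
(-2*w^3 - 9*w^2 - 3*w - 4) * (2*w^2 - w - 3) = -4*w^5 - 16*w^4 + 9*w^3 + 22*w^2 + 13*w + 12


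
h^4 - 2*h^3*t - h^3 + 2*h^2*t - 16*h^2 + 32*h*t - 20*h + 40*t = (h - 5)*(h + 2)^2*(h - 2*t)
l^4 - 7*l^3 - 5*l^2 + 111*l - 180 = (l - 5)*(l - 3)^2*(l + 4)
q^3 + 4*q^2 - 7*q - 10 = (q - 2)*(q + 1)*(q + 5)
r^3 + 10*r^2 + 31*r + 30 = (r + 2)*(r + 3)*(r + 5)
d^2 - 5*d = d*(d - 5)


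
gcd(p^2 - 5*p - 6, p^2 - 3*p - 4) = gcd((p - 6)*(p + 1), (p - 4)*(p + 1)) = p + 1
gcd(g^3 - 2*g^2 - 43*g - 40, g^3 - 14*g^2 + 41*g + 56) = g^2 - 7*g - 8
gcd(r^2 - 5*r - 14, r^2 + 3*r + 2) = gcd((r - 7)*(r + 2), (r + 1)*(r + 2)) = r + 2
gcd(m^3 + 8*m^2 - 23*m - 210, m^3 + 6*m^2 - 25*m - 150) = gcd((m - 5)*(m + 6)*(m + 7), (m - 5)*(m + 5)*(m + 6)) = m^2 + m - 30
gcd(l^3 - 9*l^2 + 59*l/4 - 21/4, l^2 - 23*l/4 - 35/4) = l - 7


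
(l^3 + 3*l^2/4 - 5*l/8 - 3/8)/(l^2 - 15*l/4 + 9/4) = (2*l^2 + 3*l + 1)/(2*(l - 3))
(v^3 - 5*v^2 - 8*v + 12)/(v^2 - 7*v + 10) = (v^3 - 5*v^2 - 8*v + 12)/(v^2 - 7*v + 10)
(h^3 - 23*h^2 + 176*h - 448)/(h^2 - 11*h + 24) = (h^2 - 15*h + 56)/(h - 3)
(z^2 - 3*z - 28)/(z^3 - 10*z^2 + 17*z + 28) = (z + 4)/(z^2 - 3*z - 4)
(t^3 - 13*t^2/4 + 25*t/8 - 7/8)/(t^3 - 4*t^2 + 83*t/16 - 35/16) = 2*(2*t - 1)/(4*t - 5)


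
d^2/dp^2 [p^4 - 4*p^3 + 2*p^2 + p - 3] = 12*p^2 - 24*p + 4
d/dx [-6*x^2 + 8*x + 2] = 8 - 12*x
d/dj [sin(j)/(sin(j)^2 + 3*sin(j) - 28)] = (cos(j)^2 - 29)*cos(j)/((sin(j) - 4)^2*(sin(j) + 7)^2)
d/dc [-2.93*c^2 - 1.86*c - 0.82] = -5.86*c - 1.86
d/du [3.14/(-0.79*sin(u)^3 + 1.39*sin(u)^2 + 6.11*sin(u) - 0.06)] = (7.4418*sin(u)^2 - 8.7292*sin(u) - 19.1854)*cos(u)/(0.79*sin(u)^3 - 1.39*sin(u)^2 - 6.11*sin(u) + 0.06)^2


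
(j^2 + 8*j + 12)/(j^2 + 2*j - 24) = (j + 2)/(j - 4)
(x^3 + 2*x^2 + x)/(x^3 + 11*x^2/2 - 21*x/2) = 2*(x^2 + 2*x + 1)/(2*x^2 + 11*x - 21)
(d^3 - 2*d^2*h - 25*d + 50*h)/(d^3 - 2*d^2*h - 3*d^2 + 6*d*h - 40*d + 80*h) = (d - 5)/(d - 8)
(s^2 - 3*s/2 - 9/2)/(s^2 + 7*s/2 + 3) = (s - 3)/(s + 2)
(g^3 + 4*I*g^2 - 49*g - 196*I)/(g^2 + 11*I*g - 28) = (g^2 - 49)/(g + 7*I)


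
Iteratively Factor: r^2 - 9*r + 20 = (r - 4)*(r - 5)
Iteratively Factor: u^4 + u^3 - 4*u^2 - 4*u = (u + 2)*(u^3 - u^2 - 2*u) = (u + 1)*(u + 2)*(u^2 - 2*u) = (u - 2)*(u + 1)*(u + 2)*(u)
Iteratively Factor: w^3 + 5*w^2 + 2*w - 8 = (w + 2)*(w^2 + 3*w - 4) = (w - 1)*(w + 2)*(w + 4)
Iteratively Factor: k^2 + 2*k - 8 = (k - 2)*(k + 4)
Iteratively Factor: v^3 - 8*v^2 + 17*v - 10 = (v - 1)*(v^2 - 7*v + 10) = (v - 2)*(v - 1)*(v - 5)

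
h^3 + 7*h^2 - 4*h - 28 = (h - 2)*(h + 2)*(h + 7)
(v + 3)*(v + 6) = v^2 + 9*v + 18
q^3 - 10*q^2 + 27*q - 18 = (q - 6)*(q - 3)*(q - 1)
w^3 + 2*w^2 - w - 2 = (w - 1)*(w + 1)*(w + 2)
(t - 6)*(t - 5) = t^2 - 11*t + 30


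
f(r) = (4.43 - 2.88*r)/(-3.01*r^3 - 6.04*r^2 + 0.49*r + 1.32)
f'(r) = (4.43 - 2.88*r)*(9.03*r^2 + 12.08*r - 0.49)/(-3.01*r^3 - 6.04*r^2 + 0.49*r + 1.32)^2 - 2.88/(-3.01*r^3 - 6.04*r^2 + 0.49*r + 1.32) = (-17.3376*r^3 + 22.6077*r^2 + 53.5144*r - 5.9723)/(9.0601*r^6 + 36.3608*r^5 + 33.5318*r^4 - 13.8656*r^3 - 15.7055*r^2 + 1.2936*r + 1.7424)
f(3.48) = 0.03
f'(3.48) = -0.01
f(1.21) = -0.08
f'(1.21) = 0.41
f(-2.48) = 1.30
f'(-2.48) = 3.37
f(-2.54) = 1.13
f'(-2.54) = 2.65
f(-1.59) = -3.43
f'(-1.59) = 5.18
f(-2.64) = 0.90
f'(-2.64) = 1.86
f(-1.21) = -2.84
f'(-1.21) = -0.89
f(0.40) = 9.18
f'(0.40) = 140.80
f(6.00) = 0.01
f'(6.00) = -0.00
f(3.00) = 0.03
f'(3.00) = -0.01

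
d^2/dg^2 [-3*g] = 0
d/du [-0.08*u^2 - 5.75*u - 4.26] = -0.16*u - 5.75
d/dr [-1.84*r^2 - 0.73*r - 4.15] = -3.68*r - 0.73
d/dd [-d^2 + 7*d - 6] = 7 - 2*d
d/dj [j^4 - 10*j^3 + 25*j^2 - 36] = 2*j*(2*j^2 - 15*j + 25)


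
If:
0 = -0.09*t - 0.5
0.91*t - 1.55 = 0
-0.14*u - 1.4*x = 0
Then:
No Solution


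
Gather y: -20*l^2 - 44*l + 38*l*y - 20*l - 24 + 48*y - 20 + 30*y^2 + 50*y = -20*l^2 - 64*l + 30*y^2 + y*(38*l + 98) - 44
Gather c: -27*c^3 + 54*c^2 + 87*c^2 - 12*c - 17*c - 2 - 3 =-27*c^3 + 141*c^2 - 29*c - 5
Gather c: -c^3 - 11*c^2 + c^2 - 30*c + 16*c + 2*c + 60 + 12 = -c^3 - 10*c^2 - 12*c + 72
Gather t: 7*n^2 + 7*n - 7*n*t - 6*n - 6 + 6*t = 7*n^2 + n + t*(6 - 7*n) - 6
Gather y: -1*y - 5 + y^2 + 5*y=y^2 + 4*y - 5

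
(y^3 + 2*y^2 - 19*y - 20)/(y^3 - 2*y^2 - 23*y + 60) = (y + 1)/(y - 3)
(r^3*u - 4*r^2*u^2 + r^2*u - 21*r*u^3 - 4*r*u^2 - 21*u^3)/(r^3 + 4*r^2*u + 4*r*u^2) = u*(r^3 - 4*r^2*u + r^2 - 21*r*u^2 - 4*r*u - 21*u^2)/(r*(r^2 + 4*r*u + 4*u^2))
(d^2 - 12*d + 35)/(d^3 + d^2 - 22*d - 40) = (d - 7)/(d^2 + 6*d + 8)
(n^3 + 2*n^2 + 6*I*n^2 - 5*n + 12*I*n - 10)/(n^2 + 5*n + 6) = (n^2 + 6*I*n - 5)/(n + 3)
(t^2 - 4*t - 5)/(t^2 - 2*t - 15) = (t + 1)/(t + 3)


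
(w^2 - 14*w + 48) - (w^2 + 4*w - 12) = 60 - 18*w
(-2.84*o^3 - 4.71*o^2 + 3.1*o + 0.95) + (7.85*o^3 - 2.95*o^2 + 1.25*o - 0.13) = 5.01*o^3 - 7.66*o^2 + 4.35*o + 0.82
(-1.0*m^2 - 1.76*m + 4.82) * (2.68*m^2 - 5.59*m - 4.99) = -2.68*m^4 + 0.8732*m^3 + 27.746*m^2 - 18.1614*m - 24.0518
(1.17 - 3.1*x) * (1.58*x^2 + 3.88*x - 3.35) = -4.898*x^3 - 10.1794*x^2 + 14.9246*x - 3.9195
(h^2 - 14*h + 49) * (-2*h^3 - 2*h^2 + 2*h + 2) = -2*h^5 + 26*h^4 - 68*h^3 - 124*h^2 + 70*h + 98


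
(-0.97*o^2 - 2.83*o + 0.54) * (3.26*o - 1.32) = -3.1622*o^3 - 7.9454*o^2 + 5.496*o - 0.7128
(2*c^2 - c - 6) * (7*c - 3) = 14*c^3 - 13*c^2 - 39*c + 18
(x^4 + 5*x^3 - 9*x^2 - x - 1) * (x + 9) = x^5 + 14*x^4 + 36*x^3 - 82*x^2 - 10*x - 9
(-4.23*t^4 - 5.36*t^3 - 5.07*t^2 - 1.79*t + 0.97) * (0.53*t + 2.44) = -2.2419*t^5 - 13.162*t^4 - 15.7655*t^3 - 13.3195*t^2 - 3.8535*t + 2.3668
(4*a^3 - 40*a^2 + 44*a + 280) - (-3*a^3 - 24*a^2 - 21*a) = 7*a^3 - 16*a^2 + 65*a + 280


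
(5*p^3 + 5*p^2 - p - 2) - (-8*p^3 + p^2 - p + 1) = 13*p^3 + 4*p^2 - 3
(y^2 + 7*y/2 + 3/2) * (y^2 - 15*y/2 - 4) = y^4 - 4*y^3 - 115*y^2/4 - 101*y/4 - 6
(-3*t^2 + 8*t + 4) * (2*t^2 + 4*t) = -6*t^4 + 4*t^3 + 40*t^2 + 16*t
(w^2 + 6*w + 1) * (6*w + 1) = 6*w^3 + 37*w^2 + 12*w + 1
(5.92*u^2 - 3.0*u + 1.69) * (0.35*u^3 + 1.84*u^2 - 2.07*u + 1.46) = 2.072*u^5 + 9.8428*u^4 - 17.1829*u^3 + 17.9628*u^2 - 7.8783*u + 2.4674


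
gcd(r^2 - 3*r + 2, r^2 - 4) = r - 2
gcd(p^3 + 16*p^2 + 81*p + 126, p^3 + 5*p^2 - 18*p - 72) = p^2 + 9*p + 18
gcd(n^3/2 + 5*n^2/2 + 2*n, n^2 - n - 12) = 1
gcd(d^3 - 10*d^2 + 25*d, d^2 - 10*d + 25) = d^2 - 10*d + 25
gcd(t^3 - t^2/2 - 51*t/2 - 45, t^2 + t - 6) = t + 3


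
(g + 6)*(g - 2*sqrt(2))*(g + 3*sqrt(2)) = g^3 + sqrt(2)*g^2 + 6*g^2 - 12*g + 6*sqrt(2)*g - 72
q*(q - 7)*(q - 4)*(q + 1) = q^4 - 10*q^3 + 17*q^2 + 28*q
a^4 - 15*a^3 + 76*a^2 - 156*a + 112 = (a - 7)*(a - 4)*(a - 2)^2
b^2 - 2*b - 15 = (b - 5)*(b + 3)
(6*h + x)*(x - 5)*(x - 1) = 6*h*x^2 - 36*h*x + 30*h + x^3 - 6*x^2 + 5*x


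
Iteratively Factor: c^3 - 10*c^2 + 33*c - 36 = (c - 3)*(c^2 - 7*c + 12) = (c - 4)*(c - 3)*(c - 3)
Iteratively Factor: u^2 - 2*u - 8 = (u + 2)*(u - 4)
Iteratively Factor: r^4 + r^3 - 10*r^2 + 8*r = (r - 2)*(r^3 + 3*r^2 - 4*r) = r*(r - 2)*(r^2 + 3*r - 4) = r*(r - 2)*(r + 4)*(r - 1)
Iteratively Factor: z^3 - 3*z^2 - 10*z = (z)*(z^2 - 3*z - 10) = z*(z - 5)*(z + 2)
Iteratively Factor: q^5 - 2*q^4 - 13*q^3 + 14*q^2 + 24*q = (q + 1)*(q^4 - 3*q^3 - 10*q^2 + 24*q) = (q - 2)*(q + 1)*(q^3 - q^2 - 12*q) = q*(q - 2)*(q + 1)*(q^2 - q - 12) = q*(q - 2)*(q + 1)*(q + 3)*(q - 4)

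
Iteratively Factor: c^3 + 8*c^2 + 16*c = (c)*(c^2 + 8*c + 16) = c*(c + 4)*(c + 4)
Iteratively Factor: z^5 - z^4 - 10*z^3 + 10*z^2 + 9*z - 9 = (z - 1)*(z^4 - 10*z^2 + 9) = (z - 1)^2*(z^3 + z^2 - 9*z - 9) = (z - 1)^2*(z + 1)*(z^2 - 9) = (z - 3)*(z - 1)^2*(z + 1)*(z + 3)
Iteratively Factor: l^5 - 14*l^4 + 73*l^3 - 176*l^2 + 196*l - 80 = (l - 2)*(l^4 - 12*l^3 + 49*l^2 - 78*l + 40) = (l - 2)*(l - 1)*(l^3 - 11*l^2 + 38*l - 40) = (l - 4)*(l - 2)*(l - 1)*(l^2 - 7*l + 10) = (l - 4)*(l - 2)^2*(l - 1)*(l - 5)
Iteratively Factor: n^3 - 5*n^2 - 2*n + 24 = (n - 4)*(n^2 - n - 6) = (n - 4)*(n + 2)*(n - 3)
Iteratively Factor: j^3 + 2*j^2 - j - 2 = (j + 2)*(j^2 - 1) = (j - 1)*(j + 2)*(j + 1)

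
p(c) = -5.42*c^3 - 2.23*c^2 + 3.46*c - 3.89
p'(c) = -16.26*c^2 - 4.46*c + 3.46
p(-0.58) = -5.59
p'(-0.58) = 0.58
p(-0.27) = -4.88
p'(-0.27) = 3.48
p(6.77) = -1764.44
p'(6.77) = -771.98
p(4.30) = -461.17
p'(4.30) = -316.37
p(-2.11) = 29.80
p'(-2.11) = -59.52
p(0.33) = -3.19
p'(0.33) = 0.22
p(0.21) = -3.31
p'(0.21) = 1.81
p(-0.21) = -4.66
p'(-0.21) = 3.68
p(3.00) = -159.92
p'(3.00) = -156.26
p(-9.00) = 3735.52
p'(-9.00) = -1273.46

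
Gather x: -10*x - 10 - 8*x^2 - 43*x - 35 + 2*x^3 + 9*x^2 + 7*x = 2*x^3 + x^2 - 46*x - 45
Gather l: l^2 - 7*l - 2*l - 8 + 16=l^2 - 9*l + 8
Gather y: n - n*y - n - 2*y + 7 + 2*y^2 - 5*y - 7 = 2*y^2 + y*(-n - 7)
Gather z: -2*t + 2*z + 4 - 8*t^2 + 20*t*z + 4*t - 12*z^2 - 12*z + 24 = -8*t^2 + 2*t - 12*z^2 + z*(20*t - 10) + 28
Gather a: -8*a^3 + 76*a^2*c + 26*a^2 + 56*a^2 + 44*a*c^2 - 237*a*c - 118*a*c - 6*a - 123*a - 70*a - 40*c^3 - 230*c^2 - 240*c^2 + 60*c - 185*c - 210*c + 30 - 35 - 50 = -8*a^3 + a^2*(76*c + 82) + a*(44*c^2 - 355*c - 199) - 40*c^3 - 470*c^2 - 335*c - 55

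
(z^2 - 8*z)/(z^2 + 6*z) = (z - 8)/(z + 6)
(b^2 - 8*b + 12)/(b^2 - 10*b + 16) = (b - 6)/(b - 8)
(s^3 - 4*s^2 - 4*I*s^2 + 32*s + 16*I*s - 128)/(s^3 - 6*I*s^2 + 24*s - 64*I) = (s - 4)/(s - 2*I)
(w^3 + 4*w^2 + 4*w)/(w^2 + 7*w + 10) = w*(w + 2)/(w + 5)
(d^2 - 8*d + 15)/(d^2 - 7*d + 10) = (d - 3)/(d - 2)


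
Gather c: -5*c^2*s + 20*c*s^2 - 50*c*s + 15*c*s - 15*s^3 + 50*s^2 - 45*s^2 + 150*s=-5*c^2*s + c*(20*s^2 - 35*s) - 15*s^3 + 5*s^2 + 150*s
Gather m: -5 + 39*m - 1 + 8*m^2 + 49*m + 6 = 8*m^2 + 88*m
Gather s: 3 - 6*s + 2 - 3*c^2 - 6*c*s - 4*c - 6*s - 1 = -3*c^2 - 4*c + s*(-6*c - 12) + 4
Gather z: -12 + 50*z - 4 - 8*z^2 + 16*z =-8*z^2 + 66*z - 16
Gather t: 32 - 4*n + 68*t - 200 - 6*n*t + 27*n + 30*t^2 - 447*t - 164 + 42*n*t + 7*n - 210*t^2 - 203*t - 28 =30*n - 180*t^2 + t*(36*n - 582) - 360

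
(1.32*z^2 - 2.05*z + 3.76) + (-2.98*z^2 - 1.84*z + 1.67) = -1.66*z^2 - 3.89*z + 5.43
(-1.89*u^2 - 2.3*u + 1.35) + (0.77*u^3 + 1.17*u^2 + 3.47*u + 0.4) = 0.77*u^3 - 0.72*u^2 + 1.17*u + 1.75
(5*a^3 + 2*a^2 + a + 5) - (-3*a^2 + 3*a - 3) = 5*a^3 + 5*a^2 - 2*a + 8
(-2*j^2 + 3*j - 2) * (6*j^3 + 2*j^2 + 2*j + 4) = -12*j^5 + 14*j^4 - 10*j^3 - 6*j^2 + 8*j - 8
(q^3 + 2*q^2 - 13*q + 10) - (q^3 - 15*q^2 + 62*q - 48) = 17*q^2 - 75*q + 58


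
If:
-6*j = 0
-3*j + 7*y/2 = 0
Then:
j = 0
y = 0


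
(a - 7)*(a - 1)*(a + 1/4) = a^3 - 31*a^2/4 + 5*a + 7/4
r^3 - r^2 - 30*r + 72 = (r - 4)*(r - 3)*(r + 6)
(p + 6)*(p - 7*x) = p^2 - 7*p*x + 6*p - 42*x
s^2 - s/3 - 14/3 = (s - 7/3)*(s + 2)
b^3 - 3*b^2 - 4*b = b*(b - 4)*(b + 1)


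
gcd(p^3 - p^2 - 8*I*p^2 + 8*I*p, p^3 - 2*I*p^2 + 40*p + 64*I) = p - 8*I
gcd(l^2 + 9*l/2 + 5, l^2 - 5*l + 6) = 1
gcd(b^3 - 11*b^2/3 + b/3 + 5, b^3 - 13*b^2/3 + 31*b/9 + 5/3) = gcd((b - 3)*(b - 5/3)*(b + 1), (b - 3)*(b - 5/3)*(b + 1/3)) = b^2 - 14*b/3 + 5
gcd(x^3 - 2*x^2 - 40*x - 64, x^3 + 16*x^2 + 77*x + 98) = x + 2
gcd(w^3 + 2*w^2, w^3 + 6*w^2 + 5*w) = w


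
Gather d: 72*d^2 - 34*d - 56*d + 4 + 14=72*d^2 - 90*d + 18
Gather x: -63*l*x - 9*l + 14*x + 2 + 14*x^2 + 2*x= -9*l + 14*x^2 + x*(16 - 63*l) + 2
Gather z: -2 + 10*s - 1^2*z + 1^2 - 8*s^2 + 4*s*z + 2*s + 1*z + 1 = -8*s^2 + 4*s*z + 12*s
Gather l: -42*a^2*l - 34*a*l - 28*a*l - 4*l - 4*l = l*(-42*a^2 - 62*a - 8)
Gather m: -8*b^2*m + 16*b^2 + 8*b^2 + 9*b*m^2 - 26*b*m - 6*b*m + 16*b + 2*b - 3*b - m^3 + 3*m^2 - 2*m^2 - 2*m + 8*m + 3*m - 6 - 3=24*b^2 + 15*b - m^3 + m^2*(9*b + 1) + m*(-8*b^2 - 32*b + 9) - 9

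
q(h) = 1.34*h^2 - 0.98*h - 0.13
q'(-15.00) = -41.18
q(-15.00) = 316.07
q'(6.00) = 15.10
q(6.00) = 42.23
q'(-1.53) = -5.08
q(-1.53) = 4.51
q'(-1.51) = -5.03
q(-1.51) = 4.41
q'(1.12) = 2.02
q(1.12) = 0.45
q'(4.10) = 10.01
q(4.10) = 18.38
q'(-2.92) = -8.81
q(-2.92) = 14.16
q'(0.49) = 0.33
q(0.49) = -0.29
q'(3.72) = 8.99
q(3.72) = 14.77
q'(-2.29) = -7.12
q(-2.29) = 9.14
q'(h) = 2.68*h - 0.98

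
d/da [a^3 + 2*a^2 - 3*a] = 3*a^2 + 4*a - 3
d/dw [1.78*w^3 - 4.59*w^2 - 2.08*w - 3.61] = 5.34*w^2 - 9.18*w - 2.08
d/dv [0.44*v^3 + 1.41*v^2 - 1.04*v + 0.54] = 1.32*v^2 + 2.82*v - 1.04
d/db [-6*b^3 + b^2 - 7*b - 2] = -18*b^2 + 2*b - 7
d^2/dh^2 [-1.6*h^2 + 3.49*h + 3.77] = -3.20000000000000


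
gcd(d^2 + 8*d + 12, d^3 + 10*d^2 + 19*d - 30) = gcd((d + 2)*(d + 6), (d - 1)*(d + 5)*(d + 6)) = d + 6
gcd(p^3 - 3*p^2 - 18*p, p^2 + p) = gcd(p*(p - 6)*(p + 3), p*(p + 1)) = p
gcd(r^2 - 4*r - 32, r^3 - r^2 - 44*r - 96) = r^2 - 4*r - 32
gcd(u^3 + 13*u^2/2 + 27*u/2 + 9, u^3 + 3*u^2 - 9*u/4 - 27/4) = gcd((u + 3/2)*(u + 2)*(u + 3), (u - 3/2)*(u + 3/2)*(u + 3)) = u^2 + 9*u/2 + 9/2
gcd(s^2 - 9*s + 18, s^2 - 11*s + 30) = s - 6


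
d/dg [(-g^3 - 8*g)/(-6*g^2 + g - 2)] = (-g*(12*g - 1)*(g^2 + 8) + (3*g^2 + 8)*(6*g^2 - g + 2))/(6*g^2 - g + 2)^2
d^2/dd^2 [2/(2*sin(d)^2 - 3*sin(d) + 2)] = 2*(-16*sin(d)^4 + 18*sin(d)^3 + 31*sin(d)^2 - 42*sin(d) + 10)/(-3*sin(d) - cos(2*d) + 3)^3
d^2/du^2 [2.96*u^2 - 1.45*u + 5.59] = 5.92000000000000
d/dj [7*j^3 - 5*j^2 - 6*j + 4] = 21*j^2 - 10*j - 6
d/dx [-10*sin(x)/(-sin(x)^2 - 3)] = 10*(cos(x)^2 + 2)*cos(x)/(sin(x)^2 + 3)^2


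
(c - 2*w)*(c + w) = c^2 - c*w - 2*w^2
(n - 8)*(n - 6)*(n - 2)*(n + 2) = n^4 - 14*n^3 + 44*n^2 + 56*n - 192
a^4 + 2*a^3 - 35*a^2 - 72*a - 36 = (a - 6)*(a + 1)^2*(a + 6)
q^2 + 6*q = q*(q + 6)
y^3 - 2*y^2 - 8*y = y*(y - 4)*(y + 2)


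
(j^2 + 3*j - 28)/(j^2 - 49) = (j - 4)/(j - 7)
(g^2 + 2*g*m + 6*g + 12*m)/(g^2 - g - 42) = (g + 2*m)/(g - 7)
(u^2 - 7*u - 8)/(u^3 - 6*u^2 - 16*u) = (u + 1)/(u*(u + 2))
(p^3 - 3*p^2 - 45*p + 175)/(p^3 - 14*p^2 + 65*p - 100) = (p + 7)/(p - 4)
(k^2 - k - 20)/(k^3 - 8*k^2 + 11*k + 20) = (k + 4)/(k^2 - 3*k - 4)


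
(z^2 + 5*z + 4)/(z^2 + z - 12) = (z + 1)/(z - 3)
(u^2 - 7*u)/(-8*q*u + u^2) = (7 - u)/(8*q - u)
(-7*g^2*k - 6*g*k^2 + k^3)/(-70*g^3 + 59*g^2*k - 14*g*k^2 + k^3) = k*(g + k)/(10*g^2 - 7*g*k + k^2)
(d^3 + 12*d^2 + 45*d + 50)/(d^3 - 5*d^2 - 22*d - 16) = (d^2 + 10*d + 25)/(d^2 - 7*d - 8)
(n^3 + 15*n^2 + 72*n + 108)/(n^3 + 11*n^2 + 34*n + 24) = (n^2 + 9*n + 18)/(n^2 + 5*n + 4)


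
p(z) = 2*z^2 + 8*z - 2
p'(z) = 4*z + 8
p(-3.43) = -5.91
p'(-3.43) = -5.72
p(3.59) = 52.50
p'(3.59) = 22.36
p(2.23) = 25.79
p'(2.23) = 16.92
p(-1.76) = -9.88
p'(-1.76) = 0.96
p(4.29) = 69.13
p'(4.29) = 25.16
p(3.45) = 49.40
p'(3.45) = 21.80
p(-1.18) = -8.66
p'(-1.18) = 3.28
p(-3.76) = -3.80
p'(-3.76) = -7.04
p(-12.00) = 190.00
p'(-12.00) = -40.00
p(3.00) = 40.00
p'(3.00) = 20.00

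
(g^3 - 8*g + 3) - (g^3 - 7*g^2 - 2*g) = 7*g^2 - 6*g + 3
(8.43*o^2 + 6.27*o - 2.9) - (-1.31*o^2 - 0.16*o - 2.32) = 9.74*o^2 + 6.43*o - 0.58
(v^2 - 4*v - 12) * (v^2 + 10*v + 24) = v^4 + 6*v^3 - 28*v^2 - 216*v - 288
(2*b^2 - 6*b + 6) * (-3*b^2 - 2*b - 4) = -6*b^4 + 14*b^3 - 14*b^2 + 12*b - 24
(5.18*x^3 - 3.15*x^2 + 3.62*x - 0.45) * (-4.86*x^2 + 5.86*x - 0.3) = -25.1748*x^5 + 45.6638*x^4 - 37.6062*x^3 + 24.3452*x^2 - 3.723*x + 0.135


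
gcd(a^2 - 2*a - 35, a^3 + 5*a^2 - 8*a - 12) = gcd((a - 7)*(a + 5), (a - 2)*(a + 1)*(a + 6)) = 1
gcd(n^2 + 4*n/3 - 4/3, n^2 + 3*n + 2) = n + 2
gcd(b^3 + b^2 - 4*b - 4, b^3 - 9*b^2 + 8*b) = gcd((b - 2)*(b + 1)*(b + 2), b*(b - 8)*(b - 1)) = 1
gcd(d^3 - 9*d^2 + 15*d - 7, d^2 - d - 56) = 1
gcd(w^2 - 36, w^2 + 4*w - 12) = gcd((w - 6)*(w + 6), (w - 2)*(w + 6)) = w + 6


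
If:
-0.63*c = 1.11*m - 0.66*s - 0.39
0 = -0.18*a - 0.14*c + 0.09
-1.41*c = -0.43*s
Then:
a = 0.5 - 0.237194641449961*s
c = 0.304964539007092*s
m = 0.421506612995975*s + 0.351351351351351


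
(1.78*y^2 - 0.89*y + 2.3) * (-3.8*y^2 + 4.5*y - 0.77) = -6.764*y^4 + 11.392*y^3 - 14.1156*y^2 + 11.0353*y - 1.771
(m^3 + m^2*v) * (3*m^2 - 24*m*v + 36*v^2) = 3*m^5 - 21*m^4*v + 12*m^3*v^2 + 36*m^2*v^3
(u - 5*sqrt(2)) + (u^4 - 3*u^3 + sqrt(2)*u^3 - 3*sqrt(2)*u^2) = u^4 - 3*u^3 + sqrt(2)*u^3 - 3*sqrt(2)*u^2 + u - 5*sqrt(2)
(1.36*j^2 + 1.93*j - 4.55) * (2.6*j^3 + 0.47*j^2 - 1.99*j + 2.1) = 3.536*j^5 + 5.6572*j^4 - 13.6293*j^3 - 3.1232*j^2 + 13.1075*j - 9.555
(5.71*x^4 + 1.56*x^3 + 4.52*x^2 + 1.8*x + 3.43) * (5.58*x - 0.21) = 31.8618*x^5 + 7.5057*x^4 + 24.894*x^3 + 9.0948*x^2 + 18.7614*x - 0.7203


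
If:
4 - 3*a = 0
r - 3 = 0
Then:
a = 4/3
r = 3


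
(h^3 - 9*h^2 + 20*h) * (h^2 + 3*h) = h^5 - 6*h^4 - 7*h^3 + 60*h^2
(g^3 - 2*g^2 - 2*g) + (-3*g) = g^3 - 2*g^2 - 5*g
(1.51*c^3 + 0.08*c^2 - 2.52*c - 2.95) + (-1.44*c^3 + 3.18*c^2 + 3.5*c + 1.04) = 0.0700000000000001*c^3 + 3.26*c^2 + 0.98*c - 1.91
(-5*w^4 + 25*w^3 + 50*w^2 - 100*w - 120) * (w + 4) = -5*w^5 + 5*w^4 + 150*w^3 + 100*w^2 - 520*w - 480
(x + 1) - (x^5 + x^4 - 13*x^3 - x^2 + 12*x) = -x^5 - x^4 + 13*x^3 + x^2 - 11*x + 1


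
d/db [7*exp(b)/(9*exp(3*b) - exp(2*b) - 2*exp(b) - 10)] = 7*(-18*exp(3*b) + exp(2*b) - 10)*exp(b)/(81*exp(6*b) - 18*exp(5*b) - 35*exp(4*b) - 176*exp(3*b) + 24*exp(2*b) + 40*exp(b) + 100)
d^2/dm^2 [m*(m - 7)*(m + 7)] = 6*m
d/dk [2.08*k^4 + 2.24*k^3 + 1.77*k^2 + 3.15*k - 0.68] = 8.32*k^3 + 6.72*k^2 + 3.54*k + 3.15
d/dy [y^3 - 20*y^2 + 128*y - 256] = 3*y^2 - 40*y + 128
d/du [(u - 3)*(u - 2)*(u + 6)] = 3*u^2 + 2*u - 24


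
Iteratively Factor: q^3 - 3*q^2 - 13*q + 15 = (q + 3)*(q^2 - 6*q + 5) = (q - 1)*(q + 3)*(q - 5)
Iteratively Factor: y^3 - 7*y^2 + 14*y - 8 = (y - 2)*(y^2 - 5*y + 4) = (y - 4)*(y - 2)*(y - 1)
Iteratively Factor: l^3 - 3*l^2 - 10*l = (l)*(l^2 - 3*l - 10) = l*(l - 5)*(l + 2)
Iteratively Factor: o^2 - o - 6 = (o - 3)*(o + 2)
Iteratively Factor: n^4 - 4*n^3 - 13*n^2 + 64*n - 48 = (n + 4)*(n^3 - 8*n^2 + 19*n - 12) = (n - 1)*(n + 4)*(n^2 - 7*n + 12) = (n - 3)*(n - 1)*(n + 4)*(n - 4)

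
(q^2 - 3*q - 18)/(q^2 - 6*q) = (q + 3)/q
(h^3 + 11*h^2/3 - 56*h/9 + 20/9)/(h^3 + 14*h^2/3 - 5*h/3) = (9*h^2 - 12*h + 4)/(3*h*(3*h - 1))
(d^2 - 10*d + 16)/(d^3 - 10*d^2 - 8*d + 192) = (d - 2)/(d^2 - 2*d - 24)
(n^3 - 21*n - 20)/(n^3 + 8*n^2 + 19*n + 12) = (n - 5)/(n + 3)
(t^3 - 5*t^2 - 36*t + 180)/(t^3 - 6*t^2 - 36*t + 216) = (t - 5)/(t - 6)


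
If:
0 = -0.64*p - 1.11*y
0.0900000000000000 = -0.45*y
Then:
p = 0.35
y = -0.20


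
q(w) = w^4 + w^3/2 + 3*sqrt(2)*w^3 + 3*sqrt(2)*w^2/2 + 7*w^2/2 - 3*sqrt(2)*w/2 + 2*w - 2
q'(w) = 4*w^3 + 3*w^2/2 + 9*sqrt(2)*w^2 + 3*sqrt(2)*w + 7*w - 3*sqrt(2)/2 + 2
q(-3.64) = 19.74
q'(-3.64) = -45.44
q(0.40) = -0.82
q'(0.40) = 6.91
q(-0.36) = -1.43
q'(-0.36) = -2.51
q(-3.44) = 11.91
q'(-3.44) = -33.26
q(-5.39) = 263.34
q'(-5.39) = -273.73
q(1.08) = 11.76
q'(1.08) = 33.66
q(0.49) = -0.09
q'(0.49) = 9.27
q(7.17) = 4677.14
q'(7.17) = 2286.34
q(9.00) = 10470.62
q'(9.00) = 4169.52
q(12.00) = 29737.30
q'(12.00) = 9095.61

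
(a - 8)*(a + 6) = a^2 - 2*a - 48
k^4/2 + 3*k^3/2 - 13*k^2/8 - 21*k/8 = k*(k/2 + 1/2)*(k - 3/2)*(k + 7/2)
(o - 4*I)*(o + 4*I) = o^2 + 16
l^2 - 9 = (l - 3)*(l + 3)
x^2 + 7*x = x*(x + 7)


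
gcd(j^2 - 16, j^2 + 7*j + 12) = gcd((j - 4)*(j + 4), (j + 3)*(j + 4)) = j + 4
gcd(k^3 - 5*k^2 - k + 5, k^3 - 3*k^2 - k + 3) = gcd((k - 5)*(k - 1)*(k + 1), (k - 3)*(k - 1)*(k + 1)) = k^2 - 1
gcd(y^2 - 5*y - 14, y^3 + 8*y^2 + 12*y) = y + 2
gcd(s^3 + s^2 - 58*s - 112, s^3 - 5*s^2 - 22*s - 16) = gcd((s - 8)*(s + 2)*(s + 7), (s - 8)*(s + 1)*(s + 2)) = s^2 - 6*s - 16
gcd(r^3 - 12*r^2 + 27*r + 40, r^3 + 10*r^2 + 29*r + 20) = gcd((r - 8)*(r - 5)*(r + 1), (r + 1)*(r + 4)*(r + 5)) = r + 1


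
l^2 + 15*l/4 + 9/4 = (l + 3/4)*(l + 3)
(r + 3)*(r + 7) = r^2 + 10*r + 21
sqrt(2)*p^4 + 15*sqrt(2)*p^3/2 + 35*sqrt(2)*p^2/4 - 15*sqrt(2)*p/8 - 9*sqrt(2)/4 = (p - 1/2)*(p + 3/2)*(p + 6)*(sqrt(2)*p + sqrt(2)/2)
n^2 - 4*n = n*(n - 4)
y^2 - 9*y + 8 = (y - 8)*(y - 1)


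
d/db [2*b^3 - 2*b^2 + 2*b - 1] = 6*b^2 - 4*b + 2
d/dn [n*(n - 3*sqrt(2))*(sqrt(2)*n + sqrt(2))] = 3*sqrt(2)*n^2 - 12*n + 2*sqrt(2)*n - 6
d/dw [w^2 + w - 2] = 2*w + 1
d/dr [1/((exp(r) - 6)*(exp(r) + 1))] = (5 - 2*exp(r))*exp(r)/(exp(4*r) - 10*exp(3*r) + 13*exp(2*r) + 60*exp(r) + 36)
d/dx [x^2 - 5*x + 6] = 2*x - 5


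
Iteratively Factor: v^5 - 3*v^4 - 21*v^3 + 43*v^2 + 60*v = (v - 3)*(v^4 - 21*v^2 - 20*v) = (v - 3)*(v + 4)*(v^3 - 4*v^2 - 5*v) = (v - 5)*(v - 3)*(v + 4)*(v^2 + v) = (v - 5)*(v - 3)*(v + 1)*(v + 4)*(v)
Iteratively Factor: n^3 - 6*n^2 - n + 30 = (n + 2)*(n^2 - 8*n + 15) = (n - 3)*(n + 2)*(n - 5)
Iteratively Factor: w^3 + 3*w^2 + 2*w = (w + 2)*(w^2 + w) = w*(w + 2)*(w + 1)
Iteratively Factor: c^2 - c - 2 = (c - 2)*(c + 1)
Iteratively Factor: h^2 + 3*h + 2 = (h + 2)*(h + 1)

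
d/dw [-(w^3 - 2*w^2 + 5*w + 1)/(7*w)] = -2*w/7 + 2/7 + 1/(7*w^2)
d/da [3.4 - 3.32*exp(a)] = -3.32*exp(a)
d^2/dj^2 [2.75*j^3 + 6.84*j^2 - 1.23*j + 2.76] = 16.5*j + 13.68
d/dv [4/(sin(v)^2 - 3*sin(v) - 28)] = 4*(3 - 2*sin(v))*cos(v)/((sin(v) - 7)^2*(sin(v) + 4)^2)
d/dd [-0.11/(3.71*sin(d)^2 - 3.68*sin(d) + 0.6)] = (0.8162*sin(d) - 0.4048)*cos(d)/(3.71*sin(d)^2 - 3.68*sin(d) + 0.6)^2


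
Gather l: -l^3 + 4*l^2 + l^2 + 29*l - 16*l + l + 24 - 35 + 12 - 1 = -l^3 + 5*l^2 + 14*l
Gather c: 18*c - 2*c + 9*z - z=16*c + 8*z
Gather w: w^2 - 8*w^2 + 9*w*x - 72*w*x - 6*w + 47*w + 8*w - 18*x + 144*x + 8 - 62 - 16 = -7*w^2 + w*(49 - 63*x) + 126*x - 70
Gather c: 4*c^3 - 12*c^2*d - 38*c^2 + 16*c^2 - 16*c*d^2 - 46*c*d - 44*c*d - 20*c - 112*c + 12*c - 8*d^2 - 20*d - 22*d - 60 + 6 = 4*c^3 + c^2*(-12*d - 22) + c*(-16*d^2 - 90*d - 120) - 8*d^2 - 42*d - 54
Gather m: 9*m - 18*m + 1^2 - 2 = -9*m - 1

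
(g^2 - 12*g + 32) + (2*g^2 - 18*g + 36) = 3*g^2 - 30*g + 68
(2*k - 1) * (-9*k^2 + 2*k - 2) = -18*k^3 + 13*k^2 - 6*k + 2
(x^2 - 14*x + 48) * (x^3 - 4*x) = x^5 - 14*x^4 + 44*x^3 + 56*x^2 - 192*x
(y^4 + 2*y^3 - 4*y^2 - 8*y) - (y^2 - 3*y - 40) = y^4 + 2*y^3 - 5*y^2 - 5*y + 40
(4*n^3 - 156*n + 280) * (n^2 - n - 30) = 4*n^5 - 4*n^4 - 276*n^3 + 436*n^2 + 4400*n - 8400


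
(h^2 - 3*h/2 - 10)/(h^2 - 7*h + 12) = (h + 5/2)/(h - 3)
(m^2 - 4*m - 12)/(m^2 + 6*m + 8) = (m - 6)/(m + 4)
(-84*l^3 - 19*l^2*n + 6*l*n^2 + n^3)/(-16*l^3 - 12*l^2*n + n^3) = (21*l^2 + 10*l*n + n^2)/(4*l^2 + 4*l*n + n^2)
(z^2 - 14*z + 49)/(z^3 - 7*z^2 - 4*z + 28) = (z - 7)/(z^2 - 4)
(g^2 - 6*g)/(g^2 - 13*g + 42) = g/(g - 7)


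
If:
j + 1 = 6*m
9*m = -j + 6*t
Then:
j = 12*t/5 - 3/5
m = 2*t/5 + 1/15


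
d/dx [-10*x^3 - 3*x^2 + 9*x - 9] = -30*x^2 - 6*x + 9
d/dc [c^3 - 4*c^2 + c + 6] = 3*c^2 - 8*c + 1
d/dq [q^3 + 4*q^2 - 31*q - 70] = 3*q^2 + 8*q - 31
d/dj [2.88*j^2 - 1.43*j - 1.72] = 5.76*j - 1.43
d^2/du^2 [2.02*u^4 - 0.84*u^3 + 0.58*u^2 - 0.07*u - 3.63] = 24.24*u^2 - 5.04*u + 1.16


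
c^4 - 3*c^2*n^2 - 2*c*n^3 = c*(c - 2*n)*(c + n)^2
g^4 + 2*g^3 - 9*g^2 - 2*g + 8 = (g - 2)*(g - 1)*(g + 1)*(g + 4)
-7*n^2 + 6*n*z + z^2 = (-n + z)*(7*n + z)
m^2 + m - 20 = (m - 4)*(m + 5)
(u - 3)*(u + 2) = u^2 - u - 6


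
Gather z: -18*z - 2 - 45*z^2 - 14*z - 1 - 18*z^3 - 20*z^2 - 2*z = -18*z^3 - 65*z^2 - 34*z - 3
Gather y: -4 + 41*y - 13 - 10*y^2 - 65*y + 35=-10*y^2 - 24*y + 18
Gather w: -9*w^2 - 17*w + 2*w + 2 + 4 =-9*w^2 - 15*w + 6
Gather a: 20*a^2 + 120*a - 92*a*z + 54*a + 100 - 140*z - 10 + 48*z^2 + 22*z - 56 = 20*a^2 + a*(174 - 92*z) + 48*z^2 - 118*z + 34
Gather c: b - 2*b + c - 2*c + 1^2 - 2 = -b - c - 1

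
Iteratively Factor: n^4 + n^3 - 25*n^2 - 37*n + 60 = (n - 5)*(n^3 + 6*n^2 + 5*n - 12) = (n - 5)*(n - 1)*(n^2 + 7*n + 12) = (n - 5)*(n - 1)*(n + 4)*(n + 3)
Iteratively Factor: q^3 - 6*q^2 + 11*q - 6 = (q - 1)*(q^2 - 5*q + 6) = (q - 3)*(q - 1)*(q - 2)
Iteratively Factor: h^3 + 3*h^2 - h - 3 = (h + 3)*(h^2 - 1) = (h - 1)*(h + 3)*(h + 1)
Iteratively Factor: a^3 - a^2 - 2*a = (a)*(a^2 - a - 2) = a*(a - 2)*(a + 1)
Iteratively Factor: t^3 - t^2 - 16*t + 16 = (t - 1)*(t^2 - 16) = (t - 4)*(t - 1)*(t + 4)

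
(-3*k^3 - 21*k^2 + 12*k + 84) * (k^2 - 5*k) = -3*k^5 - 6*k^4 + 117*k^3 + 24*k^2 - 420*k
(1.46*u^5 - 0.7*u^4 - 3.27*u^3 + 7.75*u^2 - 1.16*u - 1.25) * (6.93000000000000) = 10.1178*u^5 - 4.851*u^4 - 22.6611*u^3 + 53.7075*u^2 - 8.0388*u - 8.6625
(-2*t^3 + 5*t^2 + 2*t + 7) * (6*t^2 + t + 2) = -12*t^5 + 28*t^4 + 13*t^3 + 54*t^2 + 11*t + 14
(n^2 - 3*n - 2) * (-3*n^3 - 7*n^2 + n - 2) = -3*n^5 + 2*n^4 + 28*n^3 + 9*n^2 + 4*n + 4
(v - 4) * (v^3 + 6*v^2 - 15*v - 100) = v^4 + 2*v^3 - 39*v^2 - 40*v + 400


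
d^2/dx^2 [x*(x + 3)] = 2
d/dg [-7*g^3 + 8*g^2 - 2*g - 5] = -21*g^2 + 16*g - 2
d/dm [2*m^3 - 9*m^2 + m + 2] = 6*m^2 - 18*m + 1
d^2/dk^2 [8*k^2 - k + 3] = 16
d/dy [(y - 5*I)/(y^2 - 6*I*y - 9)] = (-y + 7*I)/(y^3 - 9*I*y^2 - 27*y + 27*I)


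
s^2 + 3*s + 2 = (s + 1)*(s + 2)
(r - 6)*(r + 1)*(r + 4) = r^3 - r^2 - 26*r - 24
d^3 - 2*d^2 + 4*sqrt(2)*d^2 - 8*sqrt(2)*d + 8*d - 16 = (d - 2)*(d + 2*sqrt(2))^2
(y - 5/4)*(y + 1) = y^2 - y/4 - 5/4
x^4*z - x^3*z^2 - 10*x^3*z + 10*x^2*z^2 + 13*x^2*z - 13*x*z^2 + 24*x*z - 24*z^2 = (x - 8)*(x - 3)*(x - z)*(x*z + z)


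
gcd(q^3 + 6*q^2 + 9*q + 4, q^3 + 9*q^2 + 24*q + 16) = q^2 + 5*q + 4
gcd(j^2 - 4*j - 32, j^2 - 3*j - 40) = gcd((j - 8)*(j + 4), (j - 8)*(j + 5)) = j - 8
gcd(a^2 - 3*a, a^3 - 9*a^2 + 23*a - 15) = a - 3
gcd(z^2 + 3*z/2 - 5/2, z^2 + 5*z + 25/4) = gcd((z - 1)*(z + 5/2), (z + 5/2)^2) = z + 5/2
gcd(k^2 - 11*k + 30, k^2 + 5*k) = 1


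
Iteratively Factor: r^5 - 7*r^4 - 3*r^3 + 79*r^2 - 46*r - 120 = (r + 3)*(r^4 - 10*r^3 + 27*r^2 - 2*r - 40) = (r - 5)*(r + 3)*(r^3 - 5*r^2 + 2*r + 8) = (r - 5)*(r - 2)*(r + 3)*(r^2 - 3*r - 4) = (r - 5)*(r - 2)*(r + 1)*(r + 3)*(r - 4)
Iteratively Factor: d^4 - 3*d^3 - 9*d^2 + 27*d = (d - 3)*(d^3 - 9*d) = (d - 3)*(d + 3)*(d^2 - 3*d) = d*(d - 3)*(d + 3)*(d - 3)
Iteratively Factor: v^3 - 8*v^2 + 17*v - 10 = (v - 1)*(v^2 - 7*v + 10) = (v - 2)*(v - 1)*(v - 5)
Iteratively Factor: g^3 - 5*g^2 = (g - 5)*(g^2) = g*(g - 5)*(g)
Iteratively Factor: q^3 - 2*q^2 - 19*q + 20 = (q - 5)*(q^2 + 3*q - 4) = (q - 5)*(q - 1)*(q + 4)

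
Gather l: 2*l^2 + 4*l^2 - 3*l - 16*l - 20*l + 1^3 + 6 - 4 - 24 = 6*l^2 - 39*l - 21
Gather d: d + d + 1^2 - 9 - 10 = 2*d - 18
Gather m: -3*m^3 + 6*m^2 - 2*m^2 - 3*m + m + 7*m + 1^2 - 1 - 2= -3*m^3 + 4*m^2 + 5*m - 2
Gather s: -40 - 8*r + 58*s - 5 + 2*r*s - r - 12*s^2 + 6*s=-9*r - 12*s^2 + s*(2*r + 64) - 45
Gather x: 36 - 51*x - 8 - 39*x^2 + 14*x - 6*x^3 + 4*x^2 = -6*x^3 - 35*x^2 - 37*x + 28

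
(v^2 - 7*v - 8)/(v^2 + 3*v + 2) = (v - 8)/(v + 2)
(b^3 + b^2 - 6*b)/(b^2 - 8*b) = (b^2 + b - 6)/(b - 8)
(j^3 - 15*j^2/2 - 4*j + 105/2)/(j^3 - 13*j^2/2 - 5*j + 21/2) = (2*j^2 - j - 15)/(2*j^2 + j - 3)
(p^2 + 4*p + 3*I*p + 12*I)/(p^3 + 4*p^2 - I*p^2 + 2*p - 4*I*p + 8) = (p + 3*I)/(p^2 - I*p + 2)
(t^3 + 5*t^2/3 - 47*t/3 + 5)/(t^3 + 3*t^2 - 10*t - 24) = (3*t^2 + 14*t - 5)/(3*(t^2 + 6*t + 8))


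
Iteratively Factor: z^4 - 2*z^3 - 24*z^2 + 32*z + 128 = (z - 4)*(z^3 + 2*z^2 - 16*z - 32) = (z - 4)^2*(z^2 + 6*z + 8) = (z - 4)^2*(z + 2)*(z + 4)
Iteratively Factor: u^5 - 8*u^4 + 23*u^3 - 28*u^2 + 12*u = (u - 3)*(u^4 - 5*u^3 + 8*u^2 - 4*u) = (u - 3)*(u - 2)*(u^3 - 3*u^2 + 2*u) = (u - 3)*(u - 2)*(u - 1)*(u^2 - 2*u) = (u - 3)*(u - 2)^2*(u - 1)*(u)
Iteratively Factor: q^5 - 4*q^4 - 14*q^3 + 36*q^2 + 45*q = (q - 5)*(q^4 + q^3 - 9*q^2 - 9*q) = q*(q - 5)*(q^3 + q^2 - 9*q - 9) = q*(q - 5)*(q + 1)*(q^2 - 9) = q*(q - 5)*(q + 1)*(q + 3)*(q - 3)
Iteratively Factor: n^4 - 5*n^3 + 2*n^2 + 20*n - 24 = (n - 3)*(n^3 - 2*n^2 - 4*n + 8) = (n - 3)*(n - 2)*(n^2 - 4) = (n - 3)*(n - 2)^2*(n + 2)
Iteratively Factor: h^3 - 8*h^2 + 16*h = (h - 4)*(h^2 - 4*h) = h*(h - 4)*(h - 4)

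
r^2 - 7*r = r*(r - 7)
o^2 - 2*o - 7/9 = (o - 7/3)*(o + 1/3)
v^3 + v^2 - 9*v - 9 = (v - 3)*(v + 1)*(v + 3)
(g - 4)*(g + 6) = g^2 + 2*g - 24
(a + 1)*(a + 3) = a^2 + 4*a + 3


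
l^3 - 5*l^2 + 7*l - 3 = (l - 3)*(l - 1)^2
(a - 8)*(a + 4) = a^2 - 4*a - 32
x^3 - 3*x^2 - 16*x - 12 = (x - 6)*(x + 1)*(x + 2)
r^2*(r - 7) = r^3 - 7*r^2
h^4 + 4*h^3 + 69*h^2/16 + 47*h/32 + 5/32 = (h + 1/4)^2*(h + 1)*(h + 5/2)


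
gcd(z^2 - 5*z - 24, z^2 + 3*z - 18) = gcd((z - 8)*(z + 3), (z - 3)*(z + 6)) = 1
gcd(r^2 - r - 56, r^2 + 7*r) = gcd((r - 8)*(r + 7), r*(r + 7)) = r + 7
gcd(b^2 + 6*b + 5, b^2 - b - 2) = b + 1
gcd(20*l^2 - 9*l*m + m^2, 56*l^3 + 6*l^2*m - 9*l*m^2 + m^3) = 4*l - m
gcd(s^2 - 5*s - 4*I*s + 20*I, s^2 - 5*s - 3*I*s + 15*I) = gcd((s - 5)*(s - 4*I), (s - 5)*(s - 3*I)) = s - 5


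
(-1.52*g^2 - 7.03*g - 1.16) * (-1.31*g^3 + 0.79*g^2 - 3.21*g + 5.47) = 1.9912*g^5 + 8.0085*g^4 + 0.8451*g^3 + 13.3355*g^2 - 34.7305*g - 6.3452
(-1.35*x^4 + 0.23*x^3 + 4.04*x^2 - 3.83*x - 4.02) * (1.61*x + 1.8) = -2.1735*x^5 - 2.0597*x^4 + 6.9184*x^3 + 1.1057*x^2 - 13.3662*x - 7.236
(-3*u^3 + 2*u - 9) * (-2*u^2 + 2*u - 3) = 6*u^5 - 6*u^4 + 5*u^3 + 22*u^2 - 24*u + 27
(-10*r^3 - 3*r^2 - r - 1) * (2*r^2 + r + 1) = -20*r^5 - 16*r^4 - 15*r^3 - 6*r^2 - 2*r - 1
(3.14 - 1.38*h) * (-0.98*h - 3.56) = 1.3524*h^2 + 1.8356*h - 11.1784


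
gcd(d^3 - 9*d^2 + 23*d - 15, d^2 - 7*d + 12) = d - 3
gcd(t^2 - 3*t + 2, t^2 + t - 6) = t - 2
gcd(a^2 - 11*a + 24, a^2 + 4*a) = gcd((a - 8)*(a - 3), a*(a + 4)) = 1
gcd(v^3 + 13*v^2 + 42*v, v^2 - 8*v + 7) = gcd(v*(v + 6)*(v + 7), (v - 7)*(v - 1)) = 1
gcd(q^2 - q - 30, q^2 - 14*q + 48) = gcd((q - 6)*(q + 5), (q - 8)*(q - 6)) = q - 6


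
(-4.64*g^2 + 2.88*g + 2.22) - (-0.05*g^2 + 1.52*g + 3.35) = -4.59*g^2 + 1.36*g - 1.13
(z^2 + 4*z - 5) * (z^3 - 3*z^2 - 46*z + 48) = z^5 + z^4 - 63*z^3 - 121*z^2 + 422*z - 240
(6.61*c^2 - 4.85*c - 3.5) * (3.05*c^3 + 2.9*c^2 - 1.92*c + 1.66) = 20.1605*c^5 + 4.3765*c^4 - 37.4312*c^3 + 10.1346*c^2 - 1.331*c - 5.81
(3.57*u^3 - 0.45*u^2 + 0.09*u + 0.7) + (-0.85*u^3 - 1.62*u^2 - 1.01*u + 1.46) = 2.72*u^3 - 2.07*u^2 - 0.92*u + 2.16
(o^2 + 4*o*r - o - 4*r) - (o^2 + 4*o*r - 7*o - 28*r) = 6*o + 24*r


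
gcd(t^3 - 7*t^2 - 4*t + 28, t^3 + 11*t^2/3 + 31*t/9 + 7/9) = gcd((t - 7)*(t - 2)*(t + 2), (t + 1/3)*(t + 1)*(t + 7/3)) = 1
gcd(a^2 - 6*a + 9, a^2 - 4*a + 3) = a - 3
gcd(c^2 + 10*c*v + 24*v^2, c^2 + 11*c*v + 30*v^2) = c + 6*v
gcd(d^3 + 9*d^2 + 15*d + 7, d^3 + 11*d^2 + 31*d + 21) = d^2 + 8*d + 7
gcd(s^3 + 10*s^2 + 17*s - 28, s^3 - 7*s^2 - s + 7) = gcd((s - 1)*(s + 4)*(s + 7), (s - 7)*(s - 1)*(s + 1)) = s - 1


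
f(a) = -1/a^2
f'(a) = 2/a^3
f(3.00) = -0.11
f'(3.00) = 0.07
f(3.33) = -0.09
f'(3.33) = 0.05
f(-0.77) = -1.69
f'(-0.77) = -4.38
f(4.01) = -0.06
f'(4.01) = 0.03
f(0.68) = -2.16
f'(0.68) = 6.36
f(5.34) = -0.04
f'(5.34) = 0.01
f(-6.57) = -0.02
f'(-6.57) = -0.01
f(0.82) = -1.49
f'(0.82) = 3.63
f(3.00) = -0.11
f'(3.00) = 0.07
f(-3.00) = -0.11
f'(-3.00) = -0.07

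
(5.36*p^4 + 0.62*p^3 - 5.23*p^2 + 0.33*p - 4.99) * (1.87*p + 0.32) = 10.0232*p^5 + 2.8746*p^4 - 9.5817*p^3 - 1.0565*p^2 - 9.2257*p - 1.5968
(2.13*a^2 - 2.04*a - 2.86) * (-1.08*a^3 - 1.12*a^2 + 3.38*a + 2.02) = -2.3004*a^5 - 0.1824*a^4 + 12.573*a^3 + 0.610600000000001*a^2 - 13.7876*a - 5.7772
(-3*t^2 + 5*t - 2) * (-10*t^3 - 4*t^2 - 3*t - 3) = 30*t^5 - 38*t^4 + 9*t^3 + 2*t^2 - 9*t + 6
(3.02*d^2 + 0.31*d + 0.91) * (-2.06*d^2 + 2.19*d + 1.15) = -6.2212*d^4 + 5.9752*d^3 + 2.2773*d^2 + 2.3494*d + 1.0465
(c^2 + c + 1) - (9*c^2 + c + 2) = -8*c^2 - 1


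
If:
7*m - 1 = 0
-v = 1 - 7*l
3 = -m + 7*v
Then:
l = 71/343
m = 1/7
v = 22/49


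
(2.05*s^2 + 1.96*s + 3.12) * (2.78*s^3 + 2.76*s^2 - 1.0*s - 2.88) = 5.699*s^5 + 11.1068*s^4 + 12.0332*s^3 + 0.747200000000001*s^2 - 8.7648*s - 8.9856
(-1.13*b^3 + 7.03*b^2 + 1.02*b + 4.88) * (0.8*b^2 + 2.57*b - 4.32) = -0.904*b^5 + 2.7199*b^4 + 23.7647*b^3 - 23.8442*b^2 + 8.1352*b - 21.0816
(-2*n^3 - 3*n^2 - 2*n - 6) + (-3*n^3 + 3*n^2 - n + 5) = -5*n^3 - 3*n - 1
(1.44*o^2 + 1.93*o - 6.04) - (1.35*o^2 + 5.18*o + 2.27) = 0.0899999999999999*o^2 - 3.25*o - 8.31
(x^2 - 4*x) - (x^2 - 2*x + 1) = -2*x - 1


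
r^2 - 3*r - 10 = (r - 5)*(r + 2)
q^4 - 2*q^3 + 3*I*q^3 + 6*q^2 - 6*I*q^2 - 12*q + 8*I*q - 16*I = (q - 2)*(q - 2*I)*(q + I)*(q + 4*I)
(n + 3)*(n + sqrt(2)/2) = n^2 + sqrt(2)*n/2 + 3*n + 3*sqrt(2)/2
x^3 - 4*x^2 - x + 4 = (x - 4)*(x - 1)*(x + 1)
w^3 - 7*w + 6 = (w - 2)*(w - 1)*(w + 3)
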